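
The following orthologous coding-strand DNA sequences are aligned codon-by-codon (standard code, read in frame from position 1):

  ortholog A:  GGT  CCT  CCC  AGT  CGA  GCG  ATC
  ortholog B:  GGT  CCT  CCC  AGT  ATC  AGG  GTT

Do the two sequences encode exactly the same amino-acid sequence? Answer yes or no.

no

Codon 1: GGT Gly / GGT Gly — identical.
Codon 2: CCT Pro / CCT Pro — identical.
Codon 3: CCC Pro / CCC Pro — identical.
Codon 4: AGT Ser / AGT Ser — identical.
Codon 5: CGA Arg / ATC Ile — nonsynonymous.
Codon 6: GCG Ala / AGG Arg — nonsynonymous.
Codon 7: ATC Ile / GTT Val — nonsynonymous.
Nonsynonymous differences: 3 → different protein.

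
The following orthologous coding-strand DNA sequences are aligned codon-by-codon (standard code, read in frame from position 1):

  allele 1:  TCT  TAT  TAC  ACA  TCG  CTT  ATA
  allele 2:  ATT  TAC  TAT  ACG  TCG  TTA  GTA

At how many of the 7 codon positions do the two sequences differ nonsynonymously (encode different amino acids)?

Codon 1: TCT Ser / ATT Ile — nonsynonymous.
Codon 2: TAT Tyr / TAC Tyr — synonymous.
Codon 3: TAC Tyr / TAT Tyr — synonymous.
Codon 4: ACA Thr / ACG Thr — synonymous.
Codon 5: TCG Ser / TCG Ser — identical.
Codon 6: CTT Leu / TTA Leu — synonymous.
Codon 7: ATA Ile / GTA Val — nonsynonymous.
Nonsynonymous differences: 2.

2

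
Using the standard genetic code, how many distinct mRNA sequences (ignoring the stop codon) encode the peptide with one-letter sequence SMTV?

96

Ser: 6 codons.
Met: 1 codon.
Thr: 4 codons.
Val: 4 codons.
6 × 1 × 4 × 4 = 96.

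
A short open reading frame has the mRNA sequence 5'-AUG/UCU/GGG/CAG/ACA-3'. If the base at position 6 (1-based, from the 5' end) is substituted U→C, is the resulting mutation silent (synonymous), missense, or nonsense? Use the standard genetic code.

Position 6 falls in codon 2: UCU → Ser.
After the substitution the codon is UCC → Ser.
Both encode Ser, so the change is synonymous.

silent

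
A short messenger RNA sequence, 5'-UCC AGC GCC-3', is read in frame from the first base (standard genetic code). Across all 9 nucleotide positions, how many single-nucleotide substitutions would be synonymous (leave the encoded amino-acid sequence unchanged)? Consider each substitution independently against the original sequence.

7

Codon 1 (UCC, Ser): 3 synonymous substitutions.
Codon 2 (AGC, Ser): 1 synonymous substitution.
Codon 3 (GCC, Ala): 3 synonymous substitutions.
Total: 3 + 1 + 3 = 7.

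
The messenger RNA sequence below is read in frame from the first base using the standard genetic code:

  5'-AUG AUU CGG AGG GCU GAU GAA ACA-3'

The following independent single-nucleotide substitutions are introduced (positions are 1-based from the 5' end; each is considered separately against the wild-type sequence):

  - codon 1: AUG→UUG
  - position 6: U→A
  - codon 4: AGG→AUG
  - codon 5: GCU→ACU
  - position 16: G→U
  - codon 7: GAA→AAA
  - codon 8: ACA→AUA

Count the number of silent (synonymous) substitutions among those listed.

1

Codon 1: AUG (Met) → UUG (Leu) — missense.
Codon 2: AUU (Ile) → AUA (Ile) — synonymous.
Codon 4: AGG (Arg) → AUG (Met) — missense.
Codon 5: GCU (Ala) → ACU (Thr) — missense.
Codon 6: GAU (Asp) → UAU (Tyr) — missense.
Codon 7: GAA (Glu) → AAA (Lys) — missense.
Codon 8: ACA (Thr) → AUA (Ile) — missense.
Synonymous: 1 of 7.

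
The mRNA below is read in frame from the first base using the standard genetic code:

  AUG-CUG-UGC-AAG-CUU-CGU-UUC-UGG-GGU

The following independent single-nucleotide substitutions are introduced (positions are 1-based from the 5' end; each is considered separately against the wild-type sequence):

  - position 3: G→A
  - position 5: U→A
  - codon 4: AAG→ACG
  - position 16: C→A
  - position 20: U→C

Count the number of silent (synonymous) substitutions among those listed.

Codon 1: AUG (Met) → AUA (Ile) — missense.
Codon 2: CUG (Leu) → CAG (Gln) — missense.
Codon 4: AAG (Lys) → ACG (Thr) — missense.
Codon 6: CGU (Arg) → AGU (Ser) — missense.
Codon 7: UUC (Phe) → UCC (Ser) — missense.
Synonymous: 0 of 5.

0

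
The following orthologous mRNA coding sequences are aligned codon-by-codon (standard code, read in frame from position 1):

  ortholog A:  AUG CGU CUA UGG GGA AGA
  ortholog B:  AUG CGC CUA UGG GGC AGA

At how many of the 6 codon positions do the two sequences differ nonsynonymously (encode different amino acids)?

Codon 1: AUG Met / AUG Met — identical.
Codon 2: CGU Arg / CGC Arg — synonymous.
Codon 3: CUA Leu / CUA Leu — identical.
Codon 4: UGG Trp / UGG Trp — identical.
Codon 5: GGA Gly / GGC Gly — synonymous.
Codon 6: AGA Arg / AGA Arg — identical.
Nonsynonymous differences: 0.

0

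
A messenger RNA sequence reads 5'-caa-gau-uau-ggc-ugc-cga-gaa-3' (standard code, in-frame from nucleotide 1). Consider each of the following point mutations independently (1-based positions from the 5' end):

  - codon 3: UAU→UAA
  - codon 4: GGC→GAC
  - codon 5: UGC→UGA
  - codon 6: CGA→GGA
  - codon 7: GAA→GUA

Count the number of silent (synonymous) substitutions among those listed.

Codon 3: UAU (Tyr) → UAA (Stop) — nonsense.
Codon 4: GGC (Gly) → GAC (Asp) — missense.
Codon 5: UGC (Cys) → UGA (Stop) — nonsense.
Codon 6: CGA (Arg) → GGA (Gly) — missense.
Codon 7: GAA (Glu) → GUA (Val) — missense.
Synonymous: 0 of 5.

0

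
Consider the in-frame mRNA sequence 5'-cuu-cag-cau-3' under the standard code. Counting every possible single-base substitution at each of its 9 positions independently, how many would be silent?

5

Codon 1 (CUU, Leu): 3 synonymous substitutions.
Codon 2 (CAG, Gln): 1 synonymous substitution.
Codon 3 (CAU, His): 1 synonymous substitution.
Total: 3 + 1 + 1 = 5.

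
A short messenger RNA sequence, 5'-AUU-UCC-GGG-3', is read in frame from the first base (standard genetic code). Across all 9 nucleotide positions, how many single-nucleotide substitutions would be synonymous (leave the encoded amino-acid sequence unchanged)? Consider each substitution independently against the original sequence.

Codon 1 (AUU, Ile): 2 synonymous substitutions.
Codon 2 (UCC, Ser): 3 synonymous substitutions.
Codon 3 (GGG, Gly): 3 synonymous substitutions.
Total: 2 + 3 + 3 = 8.

8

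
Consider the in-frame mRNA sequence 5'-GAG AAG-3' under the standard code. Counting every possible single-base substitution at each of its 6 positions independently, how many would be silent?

Codon 1 (GAG, Glu): 1 synonymous substitution.
Codon 2 (AAG, Lys): 1 synonymous substitution.
Total: 1 + 1 = 2.

2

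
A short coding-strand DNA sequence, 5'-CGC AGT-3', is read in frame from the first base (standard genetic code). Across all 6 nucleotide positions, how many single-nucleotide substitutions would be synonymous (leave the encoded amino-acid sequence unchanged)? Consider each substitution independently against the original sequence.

4

Codon 1 (CGC, Arg): 3 synonymous substitutions.
Codon 2 (AGT, Ser): 1 synonymous substitution.
Total: 3 + 1 = 4.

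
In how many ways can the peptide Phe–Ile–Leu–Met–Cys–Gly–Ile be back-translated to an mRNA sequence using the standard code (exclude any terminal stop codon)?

Phe: 2 codons.
Ile: 3 codons.
Leu: 6 codons.
Met: 1 codon.
Cys: 2 codons.
Gly: 4 codons.
Ile: 3 codons.
2 × 3 × 6 × 1 × 2 × 4 × 3 = 864.

864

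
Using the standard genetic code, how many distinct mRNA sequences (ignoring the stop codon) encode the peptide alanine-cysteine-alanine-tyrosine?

64

Ala: 4 codons.
Cys: 2 codons.
Ala: 4 codons.
Tyr: 2 codons.
4 × 2 × 4 × 2 = 64.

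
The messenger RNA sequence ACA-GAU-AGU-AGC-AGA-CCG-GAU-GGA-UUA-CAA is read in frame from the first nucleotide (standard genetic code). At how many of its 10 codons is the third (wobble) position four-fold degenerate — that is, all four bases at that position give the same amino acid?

3

Codon 1 ACA (Thr): third position 4-fold.
Codon 2 GAU (Asp): third position 2-fold.
Codon 3 AGU (Ser): third position 2-fold.
Codon 4 AGC (Ser): third position 2-fold.
Codon 5 AGA (Arg): third position 2-fold.
Codon 6 CCG (Pro): third position 4-fold.
Codon 7 GAU (Asp): third position 2-fold.
Codon 8 GGA (Gly): third position 4-fold.
Codon 9 UUA (Leu): third position 2-fold.
Codon 10 CAA (Gln): third position 2-fold.
Four-fold degenerate third positions: 3.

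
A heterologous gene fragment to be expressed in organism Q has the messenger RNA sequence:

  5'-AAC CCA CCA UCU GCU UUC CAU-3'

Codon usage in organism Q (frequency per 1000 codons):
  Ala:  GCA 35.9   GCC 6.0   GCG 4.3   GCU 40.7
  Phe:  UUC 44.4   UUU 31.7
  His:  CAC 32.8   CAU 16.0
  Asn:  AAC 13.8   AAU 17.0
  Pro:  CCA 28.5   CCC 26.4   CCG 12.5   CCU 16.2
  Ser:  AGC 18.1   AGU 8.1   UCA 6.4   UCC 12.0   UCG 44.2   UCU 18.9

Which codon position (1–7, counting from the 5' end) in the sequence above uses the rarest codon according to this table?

1

Codon 1 AAC (Asn): 13.8 per 1000.
Codon 2 CCA (Pro): 28.5 per 1000.
Codon 3 CCA (Pro): 28.5 per 1000.
Codon 4 UCU (Ser): 18.9 per 1000.
Codon 5 GCU (Ala): 40.7 per 1000.
Codon 6 UUC (Phe): 44.4 per 1000.
Codon 7 CAU (His): 16.0 per 1000.
Lowest frequency is 13.8 at codon 1.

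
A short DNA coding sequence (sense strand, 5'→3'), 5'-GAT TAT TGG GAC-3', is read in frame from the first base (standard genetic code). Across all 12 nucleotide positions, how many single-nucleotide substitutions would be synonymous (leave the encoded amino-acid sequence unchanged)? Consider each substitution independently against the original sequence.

Codon 1 (GAT, Asp): 1 synonymous substitution.
Codon 2 (TAT, Tyr): 1 synonymous substitution.
Codon 3 (TGG, Trp): 0 synonymous substitutions.
Codon 4 (GAC, Asp): 1 synonymous substitution.
Total: 1 + 1 + 0 + 1 = 3.

3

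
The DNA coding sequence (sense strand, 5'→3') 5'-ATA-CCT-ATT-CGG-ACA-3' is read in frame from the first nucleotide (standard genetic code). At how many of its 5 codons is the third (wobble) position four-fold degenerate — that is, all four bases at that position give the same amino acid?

3

Codon 1 ATA (Ile): third position 3-fold.
Codon 2 CCT (Pro): third position 4-fold.
Codon 3 ATT (Ile): third position 3-fold.
Codon 4 CGG (Arg): third position 4-fold.
Codon 5 ACA (Thr): third position 4-fold.
Four-fold degenerate third positions: 3.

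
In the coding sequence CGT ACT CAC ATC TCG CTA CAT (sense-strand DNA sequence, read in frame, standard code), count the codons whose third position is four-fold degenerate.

4

Codon 1 CGT (Arg): third position 4-fold.
Codon 2 ACT (Thr): third position 4-fold.
Codon 3 CAC (His): third position 2-fold.
Codon 4 ATC (Ile): third position 3-fold.
Codon 5 TCG (Ser): third position 4-fold.
Codon 6 CTA (Leu): third position 4-fold.
Codon 7 CAT (His): third position 2-fold.
Four-fold degenerate third positions: 4.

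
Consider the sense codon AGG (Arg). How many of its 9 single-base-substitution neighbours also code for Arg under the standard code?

2

Position 1: CGG → 1 synonymous.
Position 2: none → 0 synonymous.
Position 3: AGA → 1 synonymous.
Total: 1 + 0 + 1 = 2.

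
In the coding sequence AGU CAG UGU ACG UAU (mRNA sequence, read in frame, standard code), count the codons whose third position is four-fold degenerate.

1

Codon 1 AGU (Ser): third position 2-fold.
Codon 2 CAG (Gln): third position 2-fold.
Codon 3 UGU (Cys): third position 2-fold.
Codon 4 ACG (Thr): third position 4-fold.
Codon 5 UAU (Tyr): third position 2-fold.
Four-fold degenerate third positions: 1.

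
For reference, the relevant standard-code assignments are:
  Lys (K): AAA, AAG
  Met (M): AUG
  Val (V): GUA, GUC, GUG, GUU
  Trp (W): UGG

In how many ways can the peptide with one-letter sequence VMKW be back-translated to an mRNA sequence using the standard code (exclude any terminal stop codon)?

8

Val: 4 codons.
Met: 1 codon.
Lys: 2 codons.
Trp: 1 codon.
4 × 1 × 2 × 1 = 8.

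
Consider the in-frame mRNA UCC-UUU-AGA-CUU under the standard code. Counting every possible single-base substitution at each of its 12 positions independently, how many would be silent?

9

Codon 1 (UCC, Ser): 3 synonymous substitutions.
Codon 2 (UUU, Phe): 1 synonymous substitution.
Codon 3 (AGA, Arg): 2 synonymous substitutions.
Codon 4 (CUU, Leu): 3 synonymous substitutions.
Total: 3 + 1 + 2 + 3 = 9.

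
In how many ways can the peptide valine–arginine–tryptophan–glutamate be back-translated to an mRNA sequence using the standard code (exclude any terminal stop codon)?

48

Val: 4 codons.
Arg: 6 codons.
Trp: 1 codon.
Glu: 2 codons.
4 × 6 × 1 × 2 = 48.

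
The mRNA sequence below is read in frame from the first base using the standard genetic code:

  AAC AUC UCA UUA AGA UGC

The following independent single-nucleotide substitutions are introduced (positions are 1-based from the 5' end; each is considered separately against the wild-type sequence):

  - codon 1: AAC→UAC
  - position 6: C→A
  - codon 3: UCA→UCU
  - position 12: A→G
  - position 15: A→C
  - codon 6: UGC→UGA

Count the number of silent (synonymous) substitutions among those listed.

3

Codon 1: AAC (Asn) → UAC (Tyr) — missense.
Codon 2: AUC (Ile) → AUA (Ile) — synonymous.
Codon 3: UCA (Ser) → UCU (Ser) — synonymous.
Codon 4: UUA (Leu) → UUG (Leu) — synonymous.
Codon 5: AGA (Arg) → AGC (Ser) — missense.
Codon 6: UGC (Cys) → UGA (Stop) — nonsense.
Synonymous: 3 of 6.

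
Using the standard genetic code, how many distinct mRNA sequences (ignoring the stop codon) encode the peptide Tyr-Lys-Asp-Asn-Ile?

Tyr: 2 codons.
Lys: 2 codons.
Asp: 2 codons.
Asn: 2 codons.
Ile: 3 codons.
2 × 2 × 2 × 2 × 3 = 48.

48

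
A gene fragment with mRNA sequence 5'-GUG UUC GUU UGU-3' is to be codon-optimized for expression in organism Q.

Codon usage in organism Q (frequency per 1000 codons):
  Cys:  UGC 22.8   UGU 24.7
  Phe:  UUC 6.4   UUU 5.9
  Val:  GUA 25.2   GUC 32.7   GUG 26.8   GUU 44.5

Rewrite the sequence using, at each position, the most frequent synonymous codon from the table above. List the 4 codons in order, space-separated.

Codon 1 (Val): best is GUU at 44.5.
Codon 2 (Phe): best is UUC at 6.4.
Codon 3 (Val): best is GUU at 44.5.
Codon 4 (Cys): best is UGU at 24.7.

GUU UUC GUU UGU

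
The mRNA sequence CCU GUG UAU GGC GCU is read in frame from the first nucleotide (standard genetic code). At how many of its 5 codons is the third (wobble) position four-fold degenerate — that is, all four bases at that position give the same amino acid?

4

Codon 1 CCU (Pro): third position 4-fold.
Codon 2 GUG (Val): third position 4-fold.
Codon 3 UAU (Tyr): third position 2-fold.
Codon 4 GGC (Gly): third position 4-fold.
Codon 5 GCU (Ala): third position 4-fold.
Four-fold degenerate third positions: 4.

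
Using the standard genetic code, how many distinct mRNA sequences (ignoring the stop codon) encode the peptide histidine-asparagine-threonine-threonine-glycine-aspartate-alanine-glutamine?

His: 2 codons.
Asn: 2 codons.
Thr: 4 codons.
Thr: 4 codons.
Gly: 4 codons.
Asp: 2 codons.
Ala: 4 codons.
Gln: 2 codons.
2 × 2 × 4 × 4 × 4 × 2 × 4 × 2 = 4096.

4096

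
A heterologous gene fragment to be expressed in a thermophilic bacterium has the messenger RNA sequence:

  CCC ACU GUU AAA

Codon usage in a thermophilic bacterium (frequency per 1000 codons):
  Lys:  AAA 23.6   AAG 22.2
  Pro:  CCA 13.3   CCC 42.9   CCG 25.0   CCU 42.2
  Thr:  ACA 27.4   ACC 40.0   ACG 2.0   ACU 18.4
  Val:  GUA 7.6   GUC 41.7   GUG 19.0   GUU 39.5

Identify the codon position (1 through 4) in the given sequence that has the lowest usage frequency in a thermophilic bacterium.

2

Codon 1 CCC (Pro): 42.9 per 1000.
Codon 2 ACU (Thr): 18.4 per 1000.
Codon 3 GUU (Val): 39.5 per 1000.
Codon 4 AAA (Lys): 23.6 per 1000.
Lowest frequency is 18.4 at codon 2.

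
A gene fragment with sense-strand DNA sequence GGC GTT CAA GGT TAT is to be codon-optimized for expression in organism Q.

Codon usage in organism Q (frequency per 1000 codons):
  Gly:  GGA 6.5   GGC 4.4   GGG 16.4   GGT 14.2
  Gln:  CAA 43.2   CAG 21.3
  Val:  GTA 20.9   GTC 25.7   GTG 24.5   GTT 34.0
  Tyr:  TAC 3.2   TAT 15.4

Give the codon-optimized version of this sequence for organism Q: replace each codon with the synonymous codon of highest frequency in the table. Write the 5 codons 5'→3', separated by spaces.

GGG GTT CAA GGG TAT

Codon 1 (Gly): best is GGG at 16.4.
Codon 2 (Val): best is GTT at 34.0.
Codon 3 (Gln): best is CAA at 43.2.
Codon 4 (Gly): best is GGG at 16.4.
Codon 5 (Tyr): best is TAT at 15.4.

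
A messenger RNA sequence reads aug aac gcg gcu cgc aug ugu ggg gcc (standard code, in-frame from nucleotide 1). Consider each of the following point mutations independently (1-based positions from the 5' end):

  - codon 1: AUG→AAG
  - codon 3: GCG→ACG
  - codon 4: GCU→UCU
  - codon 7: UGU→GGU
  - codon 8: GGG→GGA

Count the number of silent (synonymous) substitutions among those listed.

Codon 1: AUG (Met) → AAG (Lys) — missense.
Codon 3: GCG (Ala) → ACG (Thr) — missense.
Codon 4: GCU (Ala) → UCU (Ser) — missense.
Codon 7: UGU (Cys) → GGU (Gly) — missense.
Codon 8: GGG (Gly) → GGA (Gly) — synonymous.
Synonymous: 1 of 5.

1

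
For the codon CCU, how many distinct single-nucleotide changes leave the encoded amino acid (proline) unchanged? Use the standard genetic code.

Position 1: none → 0 synonymous.
Position 2: none → 0 synonymous.
Position 3: CCC, CCA, CCG → 3 synonymous.
Total: 0 + 0 + 3 = 3.

3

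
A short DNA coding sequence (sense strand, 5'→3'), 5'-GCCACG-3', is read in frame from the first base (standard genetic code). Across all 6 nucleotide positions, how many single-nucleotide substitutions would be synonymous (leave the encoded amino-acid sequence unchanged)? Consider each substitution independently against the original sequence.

6

Codon 1 (GCC, Ala): 3 synonymous substitutions.
Codon 2 (ACG, Thr): 3 synonymous substitutions.
Total: 3 + 3 = 6.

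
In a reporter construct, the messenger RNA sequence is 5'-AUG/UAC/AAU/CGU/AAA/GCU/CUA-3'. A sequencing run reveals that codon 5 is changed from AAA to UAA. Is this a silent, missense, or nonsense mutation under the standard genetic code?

Position 13 falls in codon 5: AAA → Lys.
After the substitution the codon is UAA → Stop.
The new codon is a stop codon, so this is a nonsense mutation.

nonsense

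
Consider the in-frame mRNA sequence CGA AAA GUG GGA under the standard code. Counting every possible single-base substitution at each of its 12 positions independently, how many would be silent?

Codon 1 (CGA, Arg): 4 synonymous substitutions.
Codon 2 (AAA, Lys): 1 synonymous substitution.
Codon 3 (GUG, Val): 3 synonymous substitutions.
Codon 4 (GGA, Gly): 3 synonymous substitutions.
Total: 4 + 1 + 3 + 3 = 11.

11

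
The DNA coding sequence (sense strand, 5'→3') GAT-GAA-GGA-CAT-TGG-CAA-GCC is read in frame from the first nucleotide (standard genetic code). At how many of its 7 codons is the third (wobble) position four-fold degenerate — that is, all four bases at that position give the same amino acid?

Codon 1 GAT (Asp): third position 2-fold.
Codon 2 GAA (Glu): third position 2-fold.
Codon 3 GGA (Gly): third position 4-fold.
Codon 4 CAT (His): third position 2-fold.
Codon 5 TGG (Trp): third position 1-fold.
Codon 6 CAA (Gln): third position 2-fold.
Codon 7 GCC (Ala): third position 4-fold.
Four-fold degenerate third positions: 2.

2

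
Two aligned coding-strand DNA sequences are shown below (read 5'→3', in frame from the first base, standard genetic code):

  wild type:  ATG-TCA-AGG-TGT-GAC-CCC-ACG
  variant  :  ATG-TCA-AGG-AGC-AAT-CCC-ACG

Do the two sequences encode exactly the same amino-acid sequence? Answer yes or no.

no

Codon 1: ATG Met / ATG Met — identical.
Codon 2: TCA Ser / TCA Ser — identical.
Codon 3: AGG Arg / AGG Arg — identical.
Codon 4: TGT Cys / AGC Ser — nonsynonymous.
Codon 5: GAC Asp / AAT Asn — nonsynonymous.
Codon 6: CCC Pro / CCC Pro — identical.
Codon 7: ACG Thr / ACG Thr — identical.
Nonsynonymous differences: 2 → different protein.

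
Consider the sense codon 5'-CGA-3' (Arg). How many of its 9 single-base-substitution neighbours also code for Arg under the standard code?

Position 1: AGA → 1 synonymous.
Position 2: none → 0 synonymous.
Position 3: CGT, CGC, CGG → 3 synonymous.
Total: 1 + 0 + 3 = 4.

4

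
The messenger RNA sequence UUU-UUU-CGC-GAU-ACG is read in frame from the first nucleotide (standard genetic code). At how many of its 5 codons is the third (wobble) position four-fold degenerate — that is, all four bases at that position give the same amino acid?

Codon 1 UUU (Phe): third position 2-fold.
Codon 2 UUU (Phe): third position 2-fold.
Codon 3 CGC (Arg): third position 4-fold.
Codon 4 GAU (Asp): third position 2-fold.
Codon 5 ACG (Thr): third position 4-fold.
Four-fold degenerate third positions: 2.

2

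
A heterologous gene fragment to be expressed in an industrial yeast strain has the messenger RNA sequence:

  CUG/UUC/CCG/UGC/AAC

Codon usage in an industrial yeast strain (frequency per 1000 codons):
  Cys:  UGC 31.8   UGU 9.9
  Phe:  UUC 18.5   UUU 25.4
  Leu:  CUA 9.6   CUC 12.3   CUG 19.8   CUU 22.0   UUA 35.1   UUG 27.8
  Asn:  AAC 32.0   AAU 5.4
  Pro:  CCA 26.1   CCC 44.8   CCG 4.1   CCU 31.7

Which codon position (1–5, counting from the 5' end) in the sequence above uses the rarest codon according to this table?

Codon 1 CUG (Leu): 19.8 per 1000.
Codon 2 UUC (Phe): 18.5 per 1000.
Codon 3 CCG (Pro): 4.1 per 1000.
Codon 4 UGC (Cys): 31.8 per 1000.
Codon 5 AAC (Asn): 32.0 per 1000.
Lowest frequency is 4.1 at codon 3.

3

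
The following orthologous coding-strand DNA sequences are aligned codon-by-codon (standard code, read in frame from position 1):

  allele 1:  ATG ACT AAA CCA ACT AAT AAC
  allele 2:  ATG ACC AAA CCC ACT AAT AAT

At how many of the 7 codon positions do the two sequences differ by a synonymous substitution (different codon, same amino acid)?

3

Codon 1: ATG Met / ATG Met — identical.
Codon 2: ACT Thr / ACC Thr — synonymous.
Codon 3: AAA Lys / AAA Lys — identical.
Codon 4: CCA Pro / CCC Pro — synonymous.
Codon 5: ACT Thr / ACT Thr — identical.
Codon 6: AAT Asn / AAT Asn — identical.
Codon 7: AAC Asn / AAT Asn — synonymous.
Synonymous differences: 3.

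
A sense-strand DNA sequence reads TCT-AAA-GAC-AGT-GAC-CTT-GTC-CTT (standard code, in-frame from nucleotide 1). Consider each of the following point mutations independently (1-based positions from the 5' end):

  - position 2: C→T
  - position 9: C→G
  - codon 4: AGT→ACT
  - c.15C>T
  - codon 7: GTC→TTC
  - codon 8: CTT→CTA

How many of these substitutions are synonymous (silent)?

Codon 1: TCT (Ser) → TTT (Phe) — missense.
Codon 3: GAC (Asp) → GAG (Glu) — missense.
Codon 4: AGT (Ser) → ACT (Thr) — missense.
Codon 5: GAC (Asp) → GAT (Asp) — synonymous.
Codon 7: GTC (Val) → TTC (Phe) — missense.
Codon 8: CTT (Leu) → CTA (Leu) — synonymous.
Synonymous: 2 of 6.

2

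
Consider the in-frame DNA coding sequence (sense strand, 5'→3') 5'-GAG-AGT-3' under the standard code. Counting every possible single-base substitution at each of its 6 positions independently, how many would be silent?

2

Codon 1 (GAG, Glu): 1 synonymous substitution.
Codon 2 (AGT, Ser): 1 synonymous substitution.
Total: 1 + 1 = 2.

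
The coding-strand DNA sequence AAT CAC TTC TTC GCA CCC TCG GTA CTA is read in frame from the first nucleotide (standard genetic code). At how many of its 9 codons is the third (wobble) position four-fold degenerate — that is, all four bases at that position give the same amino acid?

5

Codon 1 AAT (Asn): third position 2-fold.
Codon 2 CAC (His): third position 2-fold.
Codon 3 TTC (Phe): third position 2-fold.
Codon 4 TTC (Phe): third position 2-fold.
Codon 5 GCA (Ala): third position 4-fold.
Codon 6 CCC (Pro): third position 4-fold.
Codon 7 TCG (Ser): third position 4-fold.
Codon 8 GTA (Val): third position 4-fold.
Codon 9 CTA (Leu): third position 4-fold.
Four-fold degenerate third positions: 5.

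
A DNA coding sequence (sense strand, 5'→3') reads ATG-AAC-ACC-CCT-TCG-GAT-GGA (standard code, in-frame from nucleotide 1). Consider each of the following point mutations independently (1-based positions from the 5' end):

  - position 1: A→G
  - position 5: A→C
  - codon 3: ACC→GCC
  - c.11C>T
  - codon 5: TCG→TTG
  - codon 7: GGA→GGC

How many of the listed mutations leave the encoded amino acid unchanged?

1

Codon 1: ATG (Met) → GTG (Val) — missense.
Codon 2: AAC (Asn) → ACC (Thr) — missense.
Codon 3: ACC (Thr) → GCC (Ala) — missense.
Codon 4: CCT (Pro) → CTT (Leu) — missense.
Codon 5: TCG (Ser) → TTG (Leu) — missense.
Codon 7: GGA (Gly) → GGC (Gly) — synonymous.
Synonymous: 1 of 6.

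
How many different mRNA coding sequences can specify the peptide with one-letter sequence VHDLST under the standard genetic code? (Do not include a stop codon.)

Val: 4 codons.
His: 2 codons.
Asp: 2 codons.
Leu: 6 codons.
Ser: 6 codons.
Thr: 4 codons.
4 × 2 × 2 × 6 × 6 × 4 = 2304.

2304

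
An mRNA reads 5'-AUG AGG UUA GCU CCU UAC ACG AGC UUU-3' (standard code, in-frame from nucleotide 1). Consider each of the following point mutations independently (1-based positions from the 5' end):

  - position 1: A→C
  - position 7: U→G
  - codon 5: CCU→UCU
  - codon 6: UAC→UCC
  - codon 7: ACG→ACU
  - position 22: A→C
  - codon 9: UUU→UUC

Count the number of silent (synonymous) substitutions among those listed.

Codon 1: AUG (Met) → CUG (Leu) — missense.
Codon 3: UUA (Leu) → GUA (Val) — missense.
Codon 5: CCU (Pro) → UCU (Ser) — missense.
Codon 6: UAC (Tyr) → UCC (Ser) — missense.
Codon 7: ACG (Thr) → ACU (Thr) — synonymous.
Codon 8: AGC (Ser) → CGC (Arg) — missense.
Codon 9: UUU (Phe) → UUC (Phe) — synonymous.
Synonymous: 2 of 7.

2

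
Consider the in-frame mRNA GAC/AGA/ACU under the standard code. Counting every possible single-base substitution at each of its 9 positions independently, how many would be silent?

Codon 1 (GAC, Asp): 1 synonymous substitution.
Codon 2 (AGA, Arg): 2 synonymous substitutions.
Codon 3 (ACU, Thr): 3 synonymous substitutions.
Total: 1 + 2 + 3 = 6.

6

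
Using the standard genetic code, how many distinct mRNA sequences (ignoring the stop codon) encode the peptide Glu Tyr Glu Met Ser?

Glu: 2 codons.
Tyr: 2 codons.
Glu: 2 codons.
Met: 1 codon.
Ser: 6 codons.
2 × 2 × 2 × 1 × 6 = 48.

48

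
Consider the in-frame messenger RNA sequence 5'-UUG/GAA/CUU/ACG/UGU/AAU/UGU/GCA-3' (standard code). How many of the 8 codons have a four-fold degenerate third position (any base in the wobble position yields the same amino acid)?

Codon 1 UUG (Leu): third position 2-fold.
Codon 2 GAA (Glu): third position 2-fold.
Codon 3 CUU (Leu): third position 4-fold.
Codon 4 ACG (Thr): third position 4-fold.
Codon 5 UGU (Cys): third position 2-fold.
Codon 6 AAU (Asn): third position 2-fold.
Codon 7 UGU (Cys): third position 2-fold.
Codon 8 GCA (Ala): third position 4-fold.
Four-fold degenerate third positions: 3.

3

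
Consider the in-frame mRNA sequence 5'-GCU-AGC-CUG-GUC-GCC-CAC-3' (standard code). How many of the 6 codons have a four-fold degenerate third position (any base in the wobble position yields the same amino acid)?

Codon 1 GCU (Ala): third position 4-fold.
Codon 2 AGC (Ser): third position 2-fold.
Codon 3 CUG (Leu): third position 4-fold.
Codon 4 GUC (Val): third position 4-fold.
Codon 5 GCC (Ala): third position 4-fold.
Codon 6 CAC (His): third position 2-fold.
Four-fold degenerate third positions: 4.

4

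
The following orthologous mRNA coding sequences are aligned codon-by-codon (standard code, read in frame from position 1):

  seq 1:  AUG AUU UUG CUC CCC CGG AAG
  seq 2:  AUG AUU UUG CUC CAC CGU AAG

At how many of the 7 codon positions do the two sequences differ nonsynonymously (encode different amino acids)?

1

Codon 1: AUG Met / AUG Met — identical.
Codon 2: AUU Ile / AUU Ile — identical.
Codon 3: UUG Leu / UUG Leu — identical.
Codon 4: CUC Leu / CUC Leu — identical.
Codon 5: CCC Pro / CAC His — nonsynonymous.
Codon 6: CGG Arg / CGU Arg — synonymous.
Codon 7: AAG Lys / AAG Lys — identical.
Nonsynonymous differences: 1.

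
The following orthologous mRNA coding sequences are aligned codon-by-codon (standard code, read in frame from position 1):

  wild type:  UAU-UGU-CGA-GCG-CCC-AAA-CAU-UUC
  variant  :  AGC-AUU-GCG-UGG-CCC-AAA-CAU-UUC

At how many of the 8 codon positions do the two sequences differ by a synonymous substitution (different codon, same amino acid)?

Codon 1: UAU Tyr / AGC Ser — nonsynonymous.
Codon 2: UGU Cys / AUU Ile — nonsynonymous.
Codon 3: CGA Arg / GCG Ala — nonsynonymous.
Codon 4: GCG Ala / UGG Trp — nonsynonymous.
Codon 5: CCC Pro / CCC Pro — identical.
Codon 6: AAA Lys / AAA Lys — identical.
Codon 7: CAU His / CAU His — identical.
Codon 8: UUC Phe / UUC Phe — identical.
Synonymous differences: 0.

0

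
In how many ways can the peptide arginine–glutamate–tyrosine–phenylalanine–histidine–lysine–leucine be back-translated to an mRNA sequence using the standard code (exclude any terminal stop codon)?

Arg: 6 codons.
Glu: 2 codons.
Tyr: 2 codons.
Phe: 2 codons.
His: 2 codons.
Lys: 2 codons.
Leu: 6 codons.
6 × 2 × 2 × 2 × 2 × 2 × 6 = 1152.

1152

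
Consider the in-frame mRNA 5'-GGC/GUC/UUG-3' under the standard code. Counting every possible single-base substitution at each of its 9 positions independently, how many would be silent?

8

Codon 1 (GGC, Gly): 3 synonymous substitutions.
Codon 2 (GUC, Val): 3 synonymous substitutions.
Codon 3 (UUG, Leu): 2 synonymous substitutions.
Total: 3 + 3 + 2 = 8.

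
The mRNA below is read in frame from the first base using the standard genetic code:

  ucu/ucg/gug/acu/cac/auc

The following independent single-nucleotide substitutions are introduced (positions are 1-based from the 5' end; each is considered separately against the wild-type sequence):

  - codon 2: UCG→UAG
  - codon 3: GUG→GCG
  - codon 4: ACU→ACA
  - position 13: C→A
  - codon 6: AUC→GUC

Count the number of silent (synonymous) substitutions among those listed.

1

Codon 2: UCG (Ser) → UAG (Stop) — nonsense.
Codon 3: GUG (Val) → GCG (Ala) — missense.
Codon 4: ACU (Thr) → ACA (Thr) — synonymous.
Codon 5: CAC (His) → AAC (Asn) — missense.
Codon 6: AUC (Ile) → GUC (Val) — missense.
Synonymous: 1 of 5.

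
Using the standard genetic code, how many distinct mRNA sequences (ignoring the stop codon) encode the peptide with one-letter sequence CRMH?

Cys: 2 codons.
Arg: 6 codons.
Met: 1 codon.
His: 2 codons.
2 × 6 × 1 × 2 = 24.

24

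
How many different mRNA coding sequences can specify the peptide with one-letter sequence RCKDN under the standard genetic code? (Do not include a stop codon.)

96

Arg: 6 codons.
Cys: 2 codons.
Lys: 2 codons.
Asp: 2 codons.
Asn: 2 codons.
6 × 2 × 2 × 2 × 2 = 96.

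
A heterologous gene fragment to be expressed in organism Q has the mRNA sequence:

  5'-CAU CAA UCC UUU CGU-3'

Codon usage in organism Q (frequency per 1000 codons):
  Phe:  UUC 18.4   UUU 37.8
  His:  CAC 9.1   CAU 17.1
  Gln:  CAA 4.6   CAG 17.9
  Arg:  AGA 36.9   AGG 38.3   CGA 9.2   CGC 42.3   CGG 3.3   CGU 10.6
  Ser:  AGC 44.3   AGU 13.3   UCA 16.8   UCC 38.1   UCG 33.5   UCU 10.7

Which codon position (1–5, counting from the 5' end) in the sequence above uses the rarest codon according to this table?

2

Codon 1 CAU (His): 17.1 per 1000.
Codon 2 CAA (Gln): 4.6 per 1000.
Codon 3 UCC (Ser): 38.1 per 1000.
Codon 4 UUU (Phe): 37.8 per 1000.
Codon 5 CGU (Arg): 10.6 per 1000.
Lowest frequency is 4.6 at codon 2.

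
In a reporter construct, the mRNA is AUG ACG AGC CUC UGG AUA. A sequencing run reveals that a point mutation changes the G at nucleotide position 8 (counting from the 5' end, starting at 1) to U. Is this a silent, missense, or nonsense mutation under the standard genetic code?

Position 8 falls in codon 3: AGC → Ser.
After the substitution the codon is AUC → Ile.
Ser ≠ Ile, so this is a missense mutation.

missense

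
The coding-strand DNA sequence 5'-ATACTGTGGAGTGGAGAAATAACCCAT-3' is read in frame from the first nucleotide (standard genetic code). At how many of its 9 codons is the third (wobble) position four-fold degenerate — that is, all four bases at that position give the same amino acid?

3

Codon 1 ATA (Ile): third position 3-fold.
Codon 2 CTG (Leu): third position 4-fold.
Codon 3 TGG (Trp): third position 1-fold.
Codon 4 AGT (Ser): third position 2-fold.
Codon 5 GGA (Gly): third position 4-fold.
Codon 6 GAA (Glu): third position 2-fold.
Codon 7 ATA (Ile): third position 3-fold.
Codon 8 ACC (Thr): third position 4-fold.
Codon 9 CAT (His): third position 2-fold.
Four-fold degenerate third positions: 3.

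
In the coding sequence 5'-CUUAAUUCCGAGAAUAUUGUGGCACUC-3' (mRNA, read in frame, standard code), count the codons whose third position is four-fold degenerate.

Codon 1 CUU (Leu): third position 4-fold.
Codon 2 AAU (Asn): third position 2-fold.
Codon 3 UCC (Ser): third position 4-fold.
Codon 4 GAG (Glu): third position 2-fold.
Codon 5 AAU (Asn): third position 2-fold.
Codon 6 AUU (Ile): third position 3-fold.
Codon 7 GUG (Val): third position 4-fold.
Codon 8 GCA (Ala): third position 4-fold.
Codon 9 CUC (Leu): third position 4-fold.
Four-fold degenerate third positions: 5.

5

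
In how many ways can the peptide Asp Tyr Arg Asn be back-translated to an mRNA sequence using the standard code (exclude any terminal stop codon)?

48

Asp: 2 codons.
Tyr: 2 codons.
Arg: 6 codons.
Asn: 2 codons.
2 × 2 × 6 × 2 = 48.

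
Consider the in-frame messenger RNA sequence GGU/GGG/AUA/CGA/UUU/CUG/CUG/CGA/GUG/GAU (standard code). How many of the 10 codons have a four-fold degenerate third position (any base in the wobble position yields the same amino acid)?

Codon 1 GGU (Gly): third position 4-fold.
Codon 2 GGG (Gly): third position 4-fold.
Codon 3 AUA (Ile): third position 3-fold.
Codon 4 CGA (Arg): third position 4-fold.
Codon 5 UUU (Phe): third position 2-fold.
Codon 6 CUG (Leu): third position 4-fold.
Codon 7 CUG (Leu): third position 4-fold.
Codon 8 CGA (Arg): third position 4-fold.
Codon 9 GUG (Val): third position 4-fold.
Codon 10 GAU (Asp): third position 2-fold.
Four-fold degenerate third positions: 7.

7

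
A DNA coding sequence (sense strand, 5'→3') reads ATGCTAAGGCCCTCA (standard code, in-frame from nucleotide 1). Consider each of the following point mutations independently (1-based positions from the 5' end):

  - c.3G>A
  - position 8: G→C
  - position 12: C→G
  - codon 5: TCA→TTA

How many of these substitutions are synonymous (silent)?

Codon 1: ATG (Met) → ATA (Ile) — missense.
Codon 3: AGG (Arg) → ACG (Thr) — missense.
Codon 4: CCC (Pro) → CCG (Pro) — synonymous.
Codon 5: TCA (Ser) → TTA (Leu) — missense.
Synonymous: 1 of 4.

1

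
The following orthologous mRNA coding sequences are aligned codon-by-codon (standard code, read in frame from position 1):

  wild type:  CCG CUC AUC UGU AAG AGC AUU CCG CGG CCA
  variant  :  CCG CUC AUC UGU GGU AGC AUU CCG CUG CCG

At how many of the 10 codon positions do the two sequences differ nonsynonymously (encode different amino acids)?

Codon 1: CCG Pro / CCG Pro — identical.
Codon 2: CUC Leu / CUC Leu — identical.
Codon 3: AUC Ile / AUC Ile — identical.
Codon 4: UGU Cys / UGU Cys — identical.
Codon 5: AAG Lys / GGU Gly — nonsynonymous.
Codon 6: AGC Ser / AGC Ser — identical.
Codon 7: AUU Ile / AUU Ile — identical.
Codon 8: CCG Pro / CCG Pro — identical.
Codon 9: CGG Arg / CUG Leu — nonsynonymous.
Codon 10: CCA Pro / CCG Pro — synonymous.
Nonsynonymous differences: 2.

2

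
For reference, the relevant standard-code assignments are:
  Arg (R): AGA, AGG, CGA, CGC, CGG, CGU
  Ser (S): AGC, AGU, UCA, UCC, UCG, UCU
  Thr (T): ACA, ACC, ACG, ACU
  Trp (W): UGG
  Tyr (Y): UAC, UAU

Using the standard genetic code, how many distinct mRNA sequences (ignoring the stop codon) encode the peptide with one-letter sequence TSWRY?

Thr: 4 codons.
Ser: 6 codons.
Trp: 1 codon.
Arg: 6 codons.
Tyr: 2 codons.
4 × 6 × 1 × 6 × 2 = 288.

288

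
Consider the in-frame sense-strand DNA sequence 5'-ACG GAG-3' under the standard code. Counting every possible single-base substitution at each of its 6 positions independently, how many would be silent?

Codon 1 (ACG, Thr): 3 synonymous substitutions.
Codon 2 (GAG, Glu): 1 synonymous substitution.
Total: 3 + 1 = 4.

4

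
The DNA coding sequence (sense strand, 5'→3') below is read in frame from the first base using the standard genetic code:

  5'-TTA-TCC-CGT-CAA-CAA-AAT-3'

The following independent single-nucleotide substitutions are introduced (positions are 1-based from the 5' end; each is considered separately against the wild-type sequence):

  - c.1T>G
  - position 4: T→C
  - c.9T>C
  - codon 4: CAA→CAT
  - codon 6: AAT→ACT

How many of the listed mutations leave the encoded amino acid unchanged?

Codon 1: TTA (Leu) → GTA (Val) — missense.
Codon 2: TCC (Ser) → CCC (Pro) — missense.
Codon 3: CGT (Arg) → CGC (Arg) — synonymous.
Codon 4: CAA (Gln) → CAT (His) — missense.
Codon 6: AAT (Asn) → ACT (Thr) — missense.
Synonymous: 1 of 5.

1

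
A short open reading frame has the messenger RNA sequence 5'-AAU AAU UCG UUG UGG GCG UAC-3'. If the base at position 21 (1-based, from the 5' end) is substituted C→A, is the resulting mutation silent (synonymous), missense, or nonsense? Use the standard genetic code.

nonsense

Position 21 falls in codon 7: UAC → Tyr.
After the substitution the codon is UAA → Stop.
The new codon is a stop codon, so this is a nonsense mutation.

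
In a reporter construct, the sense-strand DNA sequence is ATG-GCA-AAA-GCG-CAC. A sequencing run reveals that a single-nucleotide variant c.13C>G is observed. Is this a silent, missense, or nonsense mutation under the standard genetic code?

missense

Position 13 falls in codon 5: CAC → His.
After the substitution the codon is GAC → Asp.
His ≠ Asp, so this is a missense mutation.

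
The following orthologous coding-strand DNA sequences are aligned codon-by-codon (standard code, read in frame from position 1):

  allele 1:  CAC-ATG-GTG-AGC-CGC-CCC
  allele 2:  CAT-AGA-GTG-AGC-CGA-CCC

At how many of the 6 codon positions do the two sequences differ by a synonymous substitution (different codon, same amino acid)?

Codon 1: CAC His / CAT His — synonymous.
Codon 2: ATG Met / AGA Arg — nonsynonymous.
Codon 3: GTG Val / GTG Val — identical.
Codon 4: AGC Ser / AGC Ser — identical.
Codon 5: CGC Arg / CGA Arg — synonymous.
Codon 6: CCC Pro / CCC Pro — identical.
Synonymous differences: 2.

2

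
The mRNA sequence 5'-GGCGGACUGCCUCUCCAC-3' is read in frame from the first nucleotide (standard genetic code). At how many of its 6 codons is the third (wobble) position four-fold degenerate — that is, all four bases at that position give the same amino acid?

Codon 1 GGC (Gly): third position 4-fold.
Codon 2 GGA (Gly): third position 4-fold.
Codon 3 CUG (Leu): third position 4-fold.
Codon 4 CCU (Pro): third position 4-fold.
Codon 5 CUC (Leu): third position 4-fold.
Codon 6 CAC (His): third position 2-fold.
Four-fold degenerate third positions: 5.

5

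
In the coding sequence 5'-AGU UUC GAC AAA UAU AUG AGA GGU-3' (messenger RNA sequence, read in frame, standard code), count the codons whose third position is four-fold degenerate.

Codon 1 AGU (Ser): third position 2-fold.
Codon 2 UUC (Phe): third position 2-fold.
Codon 3 GAC (Asp): third position 2-fold.
Codon 4 AAA (Lys): third position 2-fold.
Codon 5 UAU (Tyr): third position 2-fold.
Codon 6 AUG (Met): third position 1-fold.
Codon 7 AGA (Arg): third position 2-fold.
Codon 8 GGU (Gly): third position 4-fold.
Four-fold degenerate third positions: 1.

1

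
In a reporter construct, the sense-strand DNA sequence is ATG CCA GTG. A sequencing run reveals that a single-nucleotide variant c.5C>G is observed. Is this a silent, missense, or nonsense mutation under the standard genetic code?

missense

Position 5 falls in codon 2: CCA → Pro.
After the substitution the codon is CGA → Arg.
Pro ≠ Arg, so this is a missense mutation.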